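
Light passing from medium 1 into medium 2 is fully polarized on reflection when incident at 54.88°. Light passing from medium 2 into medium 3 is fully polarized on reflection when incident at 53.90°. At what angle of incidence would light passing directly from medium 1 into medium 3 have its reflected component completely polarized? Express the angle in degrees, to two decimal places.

θ_B ≈ 62.85°

Each Brewster angle gives a ratio: n₂/n₁ = tan 54.88° = 1.4218, n₃/n₂ = tan 53.90° = 1.3713.
So n₃/n₁ = (n₂/n₁)(n₃/n₂) = 1.4218 × 1.3713 = 1.9498.
θ_B(1→3) = arctan(1.9498) = 62.85°.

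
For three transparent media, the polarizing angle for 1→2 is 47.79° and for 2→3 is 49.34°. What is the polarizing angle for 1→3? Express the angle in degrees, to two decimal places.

Each Brewster angle gives a ratio: n₂/n₁ = tan 47.79° = 1.1025, n₃/n₂ = tan 49.34° = 1.1643.
n₃/n₁ = 1.2835. Then tan θ_B(1→3) = n₃/n₁, so θ_B(1→3) = arctan(1.2835) = 52.08°.

θ_B ≈ 52.08°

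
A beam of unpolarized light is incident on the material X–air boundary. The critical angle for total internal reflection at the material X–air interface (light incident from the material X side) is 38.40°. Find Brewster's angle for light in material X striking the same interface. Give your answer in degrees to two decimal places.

θ_B ≈ 31.85°

sin θ_c = n₂/n₁, so n₂/n₁ = sin 38.40° = 0.6211.
Brewster: tan θ_B = n₂/n₁ = 0.6211.
θ_B = arctan(0.6211) = 31.85°.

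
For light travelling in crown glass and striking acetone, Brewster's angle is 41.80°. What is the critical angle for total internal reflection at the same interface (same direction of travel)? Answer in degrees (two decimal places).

θ_c ≈ 63.39°

tan θ_B = n₂/n₁ = tan 41.80° = 0.8941.
Total internal reflection: sin θ_c = n₂/n₁ = 0.8941.
θ_c = arcsin(0.8941) = 63.39°.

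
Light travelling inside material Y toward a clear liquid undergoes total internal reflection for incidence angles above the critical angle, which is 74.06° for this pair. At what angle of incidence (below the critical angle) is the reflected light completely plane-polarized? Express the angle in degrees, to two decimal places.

θ_B ≈ 43.88°

n₂/n₁ = sin θ_c = sin 74.06° = 0.9615.
tan θ_B equals the same ratio, so θ_B = arctan(0.9615) = 43.88°.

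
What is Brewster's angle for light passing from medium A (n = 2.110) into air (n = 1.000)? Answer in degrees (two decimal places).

At Brewster's angle the reflected and refracted rays are perpendicular, which with Snell's law gives tan θ_B = n₂/n₁.
Here n₂/n₁ = 1.000/2.110 = 0.4739, and Brewster's law gives tan θ_B = n₂/n₁.
So θ_B = arctan 0.4739 = 25.36°.

θ_B ≈ 25.36°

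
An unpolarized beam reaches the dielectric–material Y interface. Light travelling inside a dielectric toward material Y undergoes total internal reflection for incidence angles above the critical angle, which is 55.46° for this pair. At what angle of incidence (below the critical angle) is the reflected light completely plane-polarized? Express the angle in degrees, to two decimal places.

n₂/n₁ = sin θ_c = sin 55.46° = 0.8237.
tan θ_B equals the same ratio, so θ_B = arctan(0.8237) = 39.48°.

θ_B ≈ 39.48°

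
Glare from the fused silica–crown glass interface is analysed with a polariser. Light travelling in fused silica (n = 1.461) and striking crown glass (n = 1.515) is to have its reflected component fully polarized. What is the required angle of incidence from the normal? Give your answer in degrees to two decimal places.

tan θ_B = n₂/n₁ = 1.515/1.461 = 1.0370. Taking the arctangent, θ_B = 46.04°.

θ_B ≈ 46.04°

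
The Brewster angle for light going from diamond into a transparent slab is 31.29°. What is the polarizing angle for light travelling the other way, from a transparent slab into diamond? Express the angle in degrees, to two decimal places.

tan θ_B' = n₁/n₂ = 1/tan θ_B, so θ_B' = 90° − θ_B.
θ_B' = 90° − 31.29° = 58.71°.

θ_B' ≈ 58.71°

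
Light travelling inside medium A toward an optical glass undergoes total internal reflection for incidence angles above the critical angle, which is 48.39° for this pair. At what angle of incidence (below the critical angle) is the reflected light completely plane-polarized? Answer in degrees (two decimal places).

sin θ_c = n₂/n₁, so n₂/n₁ = sin 48.39° = 0.7477.
Brewster: tan θ_B = n₂/n₁ = 0.7477.
θ_B = arctan(0.7477) = 36.78°.

θ_B ≈ 36.78°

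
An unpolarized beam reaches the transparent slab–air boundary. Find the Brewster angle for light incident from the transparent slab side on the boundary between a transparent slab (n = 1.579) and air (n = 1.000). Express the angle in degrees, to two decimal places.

The reflected p-component vanishes when tan θ_B = n₂/n₁.
Brewster's condition: tan θ_B = n₂/n₁ = 1.000/1.579 = 0.6333.
So θ_B = arctan 0.6333 = 32.35°.

θ_B ≈ 32.35°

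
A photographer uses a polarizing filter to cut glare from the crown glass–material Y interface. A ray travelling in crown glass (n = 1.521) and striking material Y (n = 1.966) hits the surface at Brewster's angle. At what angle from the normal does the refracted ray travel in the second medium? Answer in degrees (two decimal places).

θ_B = arctan(n₂/n₁) = arctan(1.966/1.521) = 52.27°.
Since θ_B + θ_t = 90° at Brewster incidence, θ_t = 90° − 52.27° = 37.73°.

θ_t ≈ 37.73°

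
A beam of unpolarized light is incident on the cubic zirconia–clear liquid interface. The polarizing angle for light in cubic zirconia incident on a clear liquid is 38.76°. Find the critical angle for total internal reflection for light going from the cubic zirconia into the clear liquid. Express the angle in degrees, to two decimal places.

tan θ_B = n₂/n₁ = tan 38.76° = 0.8029.
Total internal reflection: sin θ_c = n₂/n₁ = 0.8029.
θ_c = arcsin(0.8029) = 53.41°.

θ_c ≈ 53.41°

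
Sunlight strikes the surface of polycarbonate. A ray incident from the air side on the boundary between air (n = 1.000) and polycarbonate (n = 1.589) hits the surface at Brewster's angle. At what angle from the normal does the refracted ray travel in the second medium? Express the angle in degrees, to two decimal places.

tan θ_B = n₂/n₁ = 1.589/1.000 = 1.5890, so θ_B = 57.82°.
At Brewster's angle the reflected and refracted rays are perpendicular, so θ_t = 90° − θ_B = 90° − 57.82° = 32.18°.

θ_t ≈ 32.18°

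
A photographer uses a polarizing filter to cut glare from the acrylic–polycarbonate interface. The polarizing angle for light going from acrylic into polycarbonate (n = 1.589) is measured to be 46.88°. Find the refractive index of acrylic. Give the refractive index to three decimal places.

Full polarization of the reflected beam means tan θ_B = n₂/n₁, where n₁ is the incident medium (acrylic).
n₁ = n₂ / tan θ_B = 1.589 / tan 46.88° = 1.488.

n ≈ 1.488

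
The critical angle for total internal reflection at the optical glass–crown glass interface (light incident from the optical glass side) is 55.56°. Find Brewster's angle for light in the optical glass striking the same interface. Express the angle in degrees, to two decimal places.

θ_B ≈ 39.51°

n₂/n₁ = sin θ_c = sin 55.56° = 0.8247.
tan θ_B equals the same ratio, so θ_B = arctan(0.8247) = 39.51°.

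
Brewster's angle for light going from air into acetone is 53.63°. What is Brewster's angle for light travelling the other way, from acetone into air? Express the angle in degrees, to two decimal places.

tan θ_B' = n₁/n₂ = 1/tan θ_B, so θ_B' = 90° − θ_B.
θ_B' = 90° − 53.63° = 36.37°.

θ_B' ≈ 36.37°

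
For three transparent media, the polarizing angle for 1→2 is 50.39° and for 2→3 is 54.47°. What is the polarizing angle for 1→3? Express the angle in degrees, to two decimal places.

n₂/n₁ = tan 50.39° = 1.2084 and n₃/n₂ = tan 54.47° = 1.4004.
n₃/n₁ = 1.6922. Then tan θ_B(1→3) = n₃/n₁, so θ_B(1→3) = arctan(1.6922) = 59.42°.

θ_B ≈ 59.42°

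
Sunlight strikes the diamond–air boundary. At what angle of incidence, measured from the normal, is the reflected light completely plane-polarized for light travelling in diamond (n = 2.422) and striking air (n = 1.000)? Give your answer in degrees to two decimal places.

At Brewster's angle the reflected and refracted rays are perpendicular, which with Snell's law gives tan θ_B = n₂/n₁.
Brewster's condition: tan θ_B = n₂/n₁ = 1.000/2.422 = 0.4129. Taking the arctangent, θ_B = 22.43°.

θ_B ≈ 22.43°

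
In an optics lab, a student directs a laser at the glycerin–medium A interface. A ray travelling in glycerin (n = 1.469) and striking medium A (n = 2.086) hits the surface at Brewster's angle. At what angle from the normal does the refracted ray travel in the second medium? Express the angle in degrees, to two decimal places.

θ_t ≈ 35.15°

tan θ_B = n₂/n₁ = 2.086/1.469 = 1.4200, so θ_B = 54.85°.
The refracted ray is perpendicular to the reflected ray, so θ_t = 90° − θ_B = 35.15°.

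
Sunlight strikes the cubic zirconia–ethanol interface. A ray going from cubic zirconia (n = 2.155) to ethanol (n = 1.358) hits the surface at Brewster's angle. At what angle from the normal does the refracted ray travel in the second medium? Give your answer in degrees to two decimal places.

θ_t ≈ 57.78°

First find Brewster's angle: tan θ_B = 1.358/2.155 = 0.6302, giving θ_B = 32.22°.
At Brewster's angle the reflected and refracted rays are perpendicular, so θ_t = 90° − θ_B = 90° − 32.22° = 57.78°.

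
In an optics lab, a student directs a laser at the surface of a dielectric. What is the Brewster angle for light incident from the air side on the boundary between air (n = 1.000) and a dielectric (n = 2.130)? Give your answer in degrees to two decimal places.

The reflected p-component vanishes when tan θ_B = n₂/n₁.
Brewster's condition: tan θ_B = n₂/n₁ = 2.130/1.000 = 2.1300.
θ_B = arctan(2.1300) = 64.85°.

θ_B ≈ 64.85°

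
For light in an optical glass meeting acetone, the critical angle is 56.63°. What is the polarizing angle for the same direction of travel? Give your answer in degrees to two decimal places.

θ_B ≈ 39.87°

At the critical angle sin θ_c = n₂/n₁, giving n₂/n₁ = sin 56.63° = 0.8351.
Then tan θ_B = n₂/n₁ = 0.8351, so θ_B = arctan 0.8351 = 39.87°.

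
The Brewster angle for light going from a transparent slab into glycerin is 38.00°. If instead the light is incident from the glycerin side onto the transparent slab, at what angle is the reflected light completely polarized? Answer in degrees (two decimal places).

The two Brewster angles are complementary: θ_B' = 90° − θ_B = 90° − 38.00° = 52.00°.

θ_B' ≈ 52.00°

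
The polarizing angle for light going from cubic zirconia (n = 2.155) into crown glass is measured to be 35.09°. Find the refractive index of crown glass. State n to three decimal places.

Brewster's law: tan θ_B = n₂/n₁ (light incident in cubic zirconia, refracted into crown glass).
n₂ = n₁ tan θ_B = 2.155 × tan 35.09° = 1.514.

n ≈ 1.514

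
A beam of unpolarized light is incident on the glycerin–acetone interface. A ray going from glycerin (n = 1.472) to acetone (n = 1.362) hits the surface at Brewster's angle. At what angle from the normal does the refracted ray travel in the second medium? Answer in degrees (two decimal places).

θ_t ≈ 47.22°

θ_B = arctan(n₂/n₁) = arctan(1.362/1.472) = 42.78°.
At Brewster's angle the reflected and refracted rays are perpendicular, so θ_t = 90° − θ_B = 90° − 42.78° = 47.22°.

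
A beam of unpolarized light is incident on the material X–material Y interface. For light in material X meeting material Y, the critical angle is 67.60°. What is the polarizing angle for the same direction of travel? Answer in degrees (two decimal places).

θ_B ≈ 42.75°

At the critical angle sin θ_c = n₂/n₁, giving n₂/n₁ = sin 67.60° = 0.9245.
Then tan θ_B = n₂/n₁ = 0.9245, so θ_B = arctan 0.9245 = 42.75°.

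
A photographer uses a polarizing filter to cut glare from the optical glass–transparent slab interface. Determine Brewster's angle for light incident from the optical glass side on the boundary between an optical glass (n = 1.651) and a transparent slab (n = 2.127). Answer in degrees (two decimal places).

At Brewster's angle the reflected and refracted rays are perpendicular, which with Snell's law gives tan θ_B = n₂/n₁.
Here n₂/n₁ = 2.127/1.651 = 1.2883, and Brewster's law gives tan θ_B = n₂/n₁.
θ_B = arctan(1.2883) = 52.18°.

θ_B ≈ 52.18°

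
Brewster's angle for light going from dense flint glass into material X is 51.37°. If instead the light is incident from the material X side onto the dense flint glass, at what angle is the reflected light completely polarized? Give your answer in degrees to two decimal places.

θ_B' ≈ 38.63°

The two Brewster angles are complementary: θ_B' = 90° − θ_B = 90° − 51.37° = 38.63°.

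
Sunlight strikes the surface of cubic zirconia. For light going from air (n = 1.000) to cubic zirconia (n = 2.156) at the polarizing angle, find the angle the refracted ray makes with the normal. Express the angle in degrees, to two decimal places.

θ_t ≈ 24.88°

First find Brewster's angle: tan θ_B = 2.156/1.000 = 2.1560, giving θ_B = 65.12°.
Since θ_B + θ_t = 90° at Brewster incidence, θ_t = 90° − 65.12° = 24.88°.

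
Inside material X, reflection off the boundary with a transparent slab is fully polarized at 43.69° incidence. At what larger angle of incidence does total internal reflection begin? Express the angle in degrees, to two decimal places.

θ_c ≈ 72.80°

n₂/n₁ = tan 43.69° = 0.9553; the critical angle satisfies sin θ_c = n₂/n₁.
θ_c = arcsin(0.9553) = 72.80°.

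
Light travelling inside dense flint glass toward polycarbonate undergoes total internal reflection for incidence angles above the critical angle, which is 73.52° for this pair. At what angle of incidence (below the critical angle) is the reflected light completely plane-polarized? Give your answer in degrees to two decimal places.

sin θ_c = n₂/n₁, so n₂/n₁ = sin 73.52° = 0.9589.
Brewster: tan θ_B = n₂/n₁ = 0.9589.
θ_B = arctan(0.9589) = 43.80°.

θ_B ≈ 43.80°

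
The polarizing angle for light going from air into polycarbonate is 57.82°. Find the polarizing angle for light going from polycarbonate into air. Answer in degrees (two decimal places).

θ_B' ≈ 32.18°

The two Brewster angles are complementary: θ_B' = 90° − θ_B = 90° − 57.82° = 32.18°.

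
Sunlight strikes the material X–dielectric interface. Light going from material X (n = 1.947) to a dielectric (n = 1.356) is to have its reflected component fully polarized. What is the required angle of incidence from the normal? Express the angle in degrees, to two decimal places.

θ_B ≈ 34.86°

At Brewster's angle the reflected and refracted rays are perpendicular, which with Snell's law gives tan θ_B = n₂/n₁.
Here n₂/n₁ = 1.356/1.947 = 0.6965, and Brewster's law gives tan θ_B = n₂/n₁.
So θ_B = arctan 0.6965 = 34.86°.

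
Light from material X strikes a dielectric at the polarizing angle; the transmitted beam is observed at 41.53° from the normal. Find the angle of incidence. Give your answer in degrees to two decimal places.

θ_B ≈ 48.47°

Since the reflected and refracted rays are at right angles at the polarizing angle, θ_B + θ_t = 90°.
θ_B = 90° − 41.53° = 48.47°.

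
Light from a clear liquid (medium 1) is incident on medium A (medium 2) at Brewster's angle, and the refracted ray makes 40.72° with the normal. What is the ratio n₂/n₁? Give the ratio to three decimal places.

θ_B + θ_t = 90°, so θ_B = 90° − 40.72° = 49.28°.
tan θ_B = n₂/n₁, so n₂/n₁ = tan 49.28° = 1.162.

n₂/n₁ ≈ 1.162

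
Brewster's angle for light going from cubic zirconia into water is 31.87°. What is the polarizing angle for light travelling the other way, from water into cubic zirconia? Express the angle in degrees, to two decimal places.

θ_B' ≈ 58.13°

The two Brewster angles are complementary: θ_B' = 90° − θ_B = 90° − 31.87° = 58.13°.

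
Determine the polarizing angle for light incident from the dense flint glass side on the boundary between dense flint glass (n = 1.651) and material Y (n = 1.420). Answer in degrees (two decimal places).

θ_B ≈ 40.70°

Here n₂/n₁ = 1.420/1.651 = 0.8601, and Brewster's law gives tan θ_B = n₂/n₁.
θ_B = arctan(0.8601) = 40.70°.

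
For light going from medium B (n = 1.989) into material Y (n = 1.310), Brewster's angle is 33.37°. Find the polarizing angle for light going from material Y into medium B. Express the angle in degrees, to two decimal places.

Reversing the direction swaps n₁ and n₂, so tan θ_B' = 1/tan θ_B and θ_B' = 90° − θ_B.
Hence θ_B' = 90° − 33.37° = 56.63°.

θ_B' ≈ 56.63°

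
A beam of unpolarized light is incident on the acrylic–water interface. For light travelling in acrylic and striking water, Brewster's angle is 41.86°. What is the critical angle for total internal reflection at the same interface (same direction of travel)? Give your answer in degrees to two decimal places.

θ_c ≈ 63.64°

n₂/n₁ = tan 41.86° = 0.8960; the critical angle satisfies sin θ_c = n₂/n₁.
θ_c = arcsin(0.8960) = 63.64°.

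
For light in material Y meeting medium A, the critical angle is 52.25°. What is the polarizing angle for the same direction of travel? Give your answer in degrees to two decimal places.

At the critical angle sin θ_c = n₂/n₁, giving n₂/n₁ = sin 52.25° = 0.7907.
Then tan θ_B = n₂/n₁ = 0.7907, so θ_B = arctan 0.7907 = 38.33°.

θ_B ≈ 38.33°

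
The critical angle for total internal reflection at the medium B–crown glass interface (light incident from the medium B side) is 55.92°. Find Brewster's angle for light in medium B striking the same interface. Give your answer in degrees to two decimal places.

n₂/n₁ = sin θ_c = sin 55.92° = 0.8283.
tan θ_B equals the same ratio, so θ_B = arctan(0.8283) = 39.63°.

θ_B ≈ 39.63°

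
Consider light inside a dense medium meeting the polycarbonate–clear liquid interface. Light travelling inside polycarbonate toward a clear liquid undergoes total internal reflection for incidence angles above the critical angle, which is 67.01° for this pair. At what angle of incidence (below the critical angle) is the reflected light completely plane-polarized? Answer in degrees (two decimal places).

At the critical angle sin θ_c = n₂/n₁, giving n₂/n₁ = sin 67.01° = 0.9206.
Then tan θ_B = n₂/n₁ = 0.9206, so θ_B = arctan 0.9206 = 42.63°.

θ_B ≈ 42.63°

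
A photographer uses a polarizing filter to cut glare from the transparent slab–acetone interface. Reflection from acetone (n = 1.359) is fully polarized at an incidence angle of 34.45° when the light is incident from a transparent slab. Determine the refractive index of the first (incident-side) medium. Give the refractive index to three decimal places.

At the polarizing angle, tan θ_B = n₂/n₁ with n₁ on the incident side (a transparent slab) and n₂ on the transmitted side (acetone).
n₁ = n₂ / tan θ_B = 1.359 / tan 34.45° = 1.981.

n ≈ 1.981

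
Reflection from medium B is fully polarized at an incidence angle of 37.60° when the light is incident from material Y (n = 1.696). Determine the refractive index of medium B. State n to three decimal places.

n ≈ 1.306

Brewster's law: tan θ_B = n₂/n₁ (light incident in material Y, refracted into medium B).
n₂ = n₁ tan θ_B = 1.696 × tan 37.60° = 1.306.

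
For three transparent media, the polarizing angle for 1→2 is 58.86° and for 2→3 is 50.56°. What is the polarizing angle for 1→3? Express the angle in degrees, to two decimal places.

θ_B ≈ 63.57°

n₂/n₁ = tan 58.86° = 1.6551 and n₃/n₂ = tan 50.56° = 1.2157.
So n₃/n₁ = (n₂/n₁)(n₃/n₂) = 1.6551 × 1.2157 = 2.0121.
θ_B(1→3) = arctan(2.0121) = 63.57°.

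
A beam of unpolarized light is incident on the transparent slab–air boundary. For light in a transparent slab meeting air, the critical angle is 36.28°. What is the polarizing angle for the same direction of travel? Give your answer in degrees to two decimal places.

θ_B ≈ 30.61°

n₂/n₁ = sin θ_c = sin 36.28° = 0.5917.
tan θ_B equals the same ratio, so θ_B = arctan(0.5917) = 30.61°.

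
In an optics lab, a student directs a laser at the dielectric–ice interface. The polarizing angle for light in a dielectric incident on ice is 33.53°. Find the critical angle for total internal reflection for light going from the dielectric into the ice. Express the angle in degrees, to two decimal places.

tan θ_B = n₂/n₁ = tan 33.53° = 0.6626.
Total internal reflection: sin θ_c = n₂/n₁ = 0.6626.
θ_c = arcsin(0.6626) = 41.50°.

θ_c ≈ 41.50°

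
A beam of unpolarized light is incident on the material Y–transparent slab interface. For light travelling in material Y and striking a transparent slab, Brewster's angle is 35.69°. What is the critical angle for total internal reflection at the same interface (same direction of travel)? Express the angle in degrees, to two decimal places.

n₂/n₁ = tan 35.69° = 0.7183; the critical angle satisfies sin θ_c = n₂/n₁.
θ_c = arcsin(0.7183) = 45.91°.

θ_c ≈ 45.91°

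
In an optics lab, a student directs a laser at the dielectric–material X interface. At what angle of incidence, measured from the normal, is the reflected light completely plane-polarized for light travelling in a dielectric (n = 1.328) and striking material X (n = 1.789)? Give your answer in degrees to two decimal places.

θ_B ≈ 53.41°

The reflected p-component vanishes when tan θ_B = n₂/n₁.
Brewster's condition: tan θ_B = n₂/n₁ = 1.789/1.328 = 1.3471.
So θ_B = arctan 1.3471 = 53.41°.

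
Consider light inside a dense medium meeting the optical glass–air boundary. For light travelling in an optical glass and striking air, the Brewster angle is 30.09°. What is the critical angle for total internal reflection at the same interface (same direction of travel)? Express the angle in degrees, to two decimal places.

From Brewster, n₂/n₁ = tan θ_B = tan 30.09° = 0.5794.
Then sin θ_c = n₂/n₁ = 0.5794, so θ_c = arcsin 0.5794 = 35.41°.

θ_c ≈ 35.41°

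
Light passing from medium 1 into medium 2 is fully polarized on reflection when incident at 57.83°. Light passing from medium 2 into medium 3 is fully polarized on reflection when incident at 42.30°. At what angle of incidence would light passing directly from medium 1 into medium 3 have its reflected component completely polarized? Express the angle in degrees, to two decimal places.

θ_B ≈ 55.35°

tan θ_B(1→2) = n₂/n₁ = tan 57.83° = 1.5898.
tan θ_B(2→3) = n₃/n₂ = tan 42.30° = 0.9099.
So n₃/n₁ = (n₂/n₁)(n₃/n₂) = 1.5898 × 0.9099 = 1.4466.
θ_B(1→3) = arctan(1.4466) = 55.35°.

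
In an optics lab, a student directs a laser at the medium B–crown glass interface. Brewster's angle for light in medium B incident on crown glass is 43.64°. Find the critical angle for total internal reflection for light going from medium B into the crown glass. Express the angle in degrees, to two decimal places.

θ_c ≈ 72.48°

From Brewster, n₂/n₁ = tan θ_B = tan 43.64° = 0.9536.
Then sin θ_c = n₂/n₁ = 0.9536, so θ_c = arcsin 0.9536 = 72.48°.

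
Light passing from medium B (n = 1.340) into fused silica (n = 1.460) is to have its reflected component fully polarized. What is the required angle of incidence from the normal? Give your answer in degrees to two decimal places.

tan θ_B = n₂/n₁ = 1.460/1.340 = 1.0896.
θ_B = arctan(1.0896) = 47.45°.

θ_B ≈ 47.45°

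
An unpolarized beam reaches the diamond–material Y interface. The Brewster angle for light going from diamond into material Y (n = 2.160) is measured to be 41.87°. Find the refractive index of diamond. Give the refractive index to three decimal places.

n ≈ 2.410

At the Brewster angle, tan θ_B = n₂/n₁ with n₁ on the incident side (diamond) and n₂ on the transmitted side (material Y).
n₁ = n₂ / tan θ_B = 2.160 / tan 41.87° = 2.410.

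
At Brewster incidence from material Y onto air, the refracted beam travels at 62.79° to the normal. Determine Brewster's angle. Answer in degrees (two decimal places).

At Brewster's angle the reflected and refracted rays are perpendicular, so θ_B + θ_t = 90°.
So θ_B = 90° − θ_t = 90° − 62.79° = 27.21°.

θ_B ≈ 27.21°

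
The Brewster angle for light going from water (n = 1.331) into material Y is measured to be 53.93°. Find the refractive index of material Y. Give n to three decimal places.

Full polarization of the reflected beam means tan θ_B = n₂/n₁, where n₁ is the incident medium (water).
n₂ = n₁ tan θ_B = 1.331 × tan 53.93° = 1.827.

n ≈ 1.827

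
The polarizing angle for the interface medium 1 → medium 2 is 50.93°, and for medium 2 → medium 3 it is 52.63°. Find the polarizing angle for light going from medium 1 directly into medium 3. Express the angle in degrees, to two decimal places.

Each Brewster angle gives a ratio: n₂/n₁ = tan 50.93° = 1.2318, n₃/n₂ = tan 52.63° = 1.3094.
Multiplying, n₃/n₁ = 1.2318 × 1.3094 = 1.6129, and θ_B(1→3) = arctan 1.6129 = 58.20°.

θ_B ≈ 58.20°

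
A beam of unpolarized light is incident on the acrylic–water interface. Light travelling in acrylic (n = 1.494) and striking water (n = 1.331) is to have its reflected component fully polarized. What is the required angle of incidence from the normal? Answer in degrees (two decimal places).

θ_B ≈ 41.70°

The reflected p-component vanishes when tan θ_B = n₂/n₁.
tan θ_B = n₂/n₁ = 1.331/1.494 = 0.8909. Taking the arctangent, θ_B = 41.70°.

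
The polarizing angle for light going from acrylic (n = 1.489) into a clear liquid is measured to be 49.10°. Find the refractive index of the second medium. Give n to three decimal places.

n ≈ 1.719

At the polarizing angle, tan θ_B = n₂/n₁ with n₁ on the incident side (acrylic) and n₂ on the transmitted side (a clear liquid).
n₂ = n₁ tan θ_B = 1.489 × tan 49.10° = 1.719.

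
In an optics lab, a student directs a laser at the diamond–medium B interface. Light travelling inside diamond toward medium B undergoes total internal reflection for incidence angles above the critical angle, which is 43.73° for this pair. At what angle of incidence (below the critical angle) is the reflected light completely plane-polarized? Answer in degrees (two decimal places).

θ_B ≈ 34.65°

sin θ_c = n₂/n₁, so n₂/n₁ = sin 43.73° = 0.6913.
Brewster: tan θ_B = n₂/n₁ = 0.6913.
θ_B = arctan(0.6913) = 34.65°.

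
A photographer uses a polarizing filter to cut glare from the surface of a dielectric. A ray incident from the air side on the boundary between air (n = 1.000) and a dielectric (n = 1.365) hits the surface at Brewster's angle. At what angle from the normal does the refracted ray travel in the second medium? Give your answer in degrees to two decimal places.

θ_t ≈ 36.23°

θ_B = arctan(n₂/n₁) = arctan(1.365/1.000) = 53.77°.
Since θ_B + θ_t = 90° at Brewster incidence, θ_t = 90° − 53.77° = 36.23°.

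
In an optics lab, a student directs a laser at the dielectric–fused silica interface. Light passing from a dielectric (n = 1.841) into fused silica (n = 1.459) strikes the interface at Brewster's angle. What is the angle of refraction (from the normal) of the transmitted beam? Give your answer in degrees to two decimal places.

tan θ_B = n₂/n₁ = 1.459/1.841 = 0.7925, so θ_B = 38.40°.
The refracted ray is perpendicular to the reflected ray, so θ_t = 90° − θ_B = 51.60°.

θ_t ≈ 51.60°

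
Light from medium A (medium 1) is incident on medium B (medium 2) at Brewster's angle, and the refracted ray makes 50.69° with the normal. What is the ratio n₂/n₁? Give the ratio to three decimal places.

n₂/n₁ ≈ 0.819

At Brewster incidence θ_B = 90° − θ_t = 90° − 50.69° = 39.31°.
Then n₂/n₁ = tan θ_B = tan 39.31° = 0.819.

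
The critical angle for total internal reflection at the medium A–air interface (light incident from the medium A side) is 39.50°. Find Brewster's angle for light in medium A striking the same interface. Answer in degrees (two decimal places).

θ_B ≈ 32.46°

sin θ_c = n₂/n₁, so n₂/n₁ = sin 39.50° = 0.6361.
Brewster: tan θ_B = n₂/n₁ = 0.6361.
θ_B = arctan(0.6361) = 32.46°.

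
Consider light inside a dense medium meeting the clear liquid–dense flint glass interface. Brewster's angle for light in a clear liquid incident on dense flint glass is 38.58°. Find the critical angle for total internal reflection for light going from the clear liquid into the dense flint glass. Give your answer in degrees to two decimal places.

θ_c ≈ 52.91°

From Brewster, n₂/n₁ = tan θ_B = tan 38.58° = 0.7977.
Then sin θ_c = n₂/n₁ = 0.7977, so θ_c = arcsin 0.7977 = 52.91°.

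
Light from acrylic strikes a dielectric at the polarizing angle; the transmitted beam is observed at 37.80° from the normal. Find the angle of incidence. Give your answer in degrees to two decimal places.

Brewster's condition makes the reflected and refracted beams perpendicular: θ_B + θ_t = 90°.
θ_B = 90° − 37.80° = 52.20°.

θ_B ≈ 52.20°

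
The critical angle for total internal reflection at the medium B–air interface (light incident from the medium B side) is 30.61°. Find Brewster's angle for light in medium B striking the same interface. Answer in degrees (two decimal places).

θ_B ≈ 26.98°

sin θ_c = n₂/n₁, so n₂/n₁ = sin 30.61° = 0.5092.
Brewster: tan θ_B = n₂/n₁ = 0.5092.
θ_B = arctan(0.5092) = 26.98°.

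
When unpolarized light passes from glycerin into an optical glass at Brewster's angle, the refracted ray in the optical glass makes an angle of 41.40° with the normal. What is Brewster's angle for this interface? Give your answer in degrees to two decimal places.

θ_B ≈ 48.60°

Brewster's condition makes the reflected and refracted beams perpendicular: θ_B + θ_t = 90°.
θ_B = 90° − 41.40° = 48.60°.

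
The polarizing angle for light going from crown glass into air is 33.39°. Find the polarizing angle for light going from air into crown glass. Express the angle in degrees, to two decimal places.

The two Brewster angles are complementary: θ_B' = 90° − θ_B = 90° − 33.39° = 56.61°.

θ_B' ≈ 56.61°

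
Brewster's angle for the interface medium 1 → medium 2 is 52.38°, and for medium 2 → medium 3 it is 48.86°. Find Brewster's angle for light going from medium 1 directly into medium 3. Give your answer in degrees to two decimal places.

Each Brewster angle gives a ratio: n₂/n₁ = tan 52.38° = 1.2976, n₃/n₂ = tan 48.86° = 1.1447.
n₃/n₁ = 1.4854. Then tan θ_B(1→3) = n₃/n₁, so θ_B(1→3) = arctan(1.4854) = 56.05°.

θ_B ≈ 56.05°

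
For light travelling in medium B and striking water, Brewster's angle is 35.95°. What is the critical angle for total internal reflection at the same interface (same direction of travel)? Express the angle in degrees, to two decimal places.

θ_c ≈ 46.49°

n₂/n₁ = tan 35.95° = 0.7252; the critical angle satisfies sin θ_c = n₂/n₁.
θ_c = arcsin(0.7252) = 46.49°.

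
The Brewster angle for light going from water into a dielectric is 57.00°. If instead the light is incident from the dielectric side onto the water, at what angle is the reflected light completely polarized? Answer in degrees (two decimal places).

θ_B' ≈ 33.00°

The two Brewster angles are complementary: θ_B' = 90° − θ_B = 90° − 57.00° = 33.00°.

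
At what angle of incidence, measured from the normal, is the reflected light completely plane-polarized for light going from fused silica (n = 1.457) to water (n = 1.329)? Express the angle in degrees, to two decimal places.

The reflected p-component vanishes when tan θ_B = n₂/n₁.
Brewster's condition: tan θ_B = n₂/n₁ = 1.329/1.457 = 0.9121. Taking the arctangent, θ_B = 42.37°.

θ_B ≈ 42.37°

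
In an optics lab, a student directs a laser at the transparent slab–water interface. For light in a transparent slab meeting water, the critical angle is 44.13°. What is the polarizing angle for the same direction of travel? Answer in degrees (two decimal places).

θ_B ≈ 34.85°

At the critical angle sin θ_c = n₂/n₁, giving n₂/n₁ = sin 44.13° = 0.6963.
Then tan θ_B = n₂/n₁ = 0.6963, so θ_B = arctan 0.6963 = 34.85°.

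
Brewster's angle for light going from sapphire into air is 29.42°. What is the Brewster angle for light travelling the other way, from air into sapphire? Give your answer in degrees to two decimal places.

θ_B' ≈ 60.58°

The two Brewster angles are complementary: θ_B' = 90° − θ_B = 90° − 29.42° = 60.58°.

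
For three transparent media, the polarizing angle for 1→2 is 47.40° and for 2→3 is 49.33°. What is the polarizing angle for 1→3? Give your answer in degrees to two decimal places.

θ_B ≈ 51.69°

Each Brewster angle gives a ratio: n₂/n₁ = tan 47.40° = 1.0875, n₃/n₂ = tan 49.33° = 1.1638.
Multiplying, n₃/n₁ = 1.0875 × 1.1638 = 1.2657, and θ_B(1→3) = arctan 1.2657 = 51.69°.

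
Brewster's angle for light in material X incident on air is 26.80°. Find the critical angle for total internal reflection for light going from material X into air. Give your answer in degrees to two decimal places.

From Brewster, n₂/n₁ = tan θ_B = tan 26.80° = 0.5051.
Then sin θ_c = n₂/n₁ = 0.5051, so θ_c = arcsin 0.5051 = 30.34°.

θ_c ≈ 30.34°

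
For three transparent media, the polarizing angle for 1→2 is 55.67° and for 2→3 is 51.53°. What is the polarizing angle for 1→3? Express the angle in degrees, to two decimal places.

θ_B ≈ 61.51°

tan θ_B(1→2) = n₂/n₁ = tan 55.67° = 1.4643.
tan θ_B(2→3) = n₃/n₂ = tan 51.53° = 1.2585.
So n₃/n₁ = (n₂/n₁)(n₃/n₂) = 1.4643 × 1.2585 = 1.8429.
θ_B(1→3) = arctan(1.8429) = 61.51°.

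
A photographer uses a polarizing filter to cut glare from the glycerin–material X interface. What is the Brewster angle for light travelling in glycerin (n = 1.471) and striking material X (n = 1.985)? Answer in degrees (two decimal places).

The reflected p-component vanishes when tan θ_B = n₂/n₁.
tan θ_B = n₂/n₁ = 1.985/1.471 = 1.3494. Taking the arctangent, θ_B = 53.46°.

θ_B ≈ 53.46°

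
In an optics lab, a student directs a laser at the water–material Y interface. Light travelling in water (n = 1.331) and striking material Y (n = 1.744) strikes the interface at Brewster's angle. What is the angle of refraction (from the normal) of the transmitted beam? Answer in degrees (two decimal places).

First find Brewster's angle: tan θ_B = 1.744/1.331 = 1.3103, giving θ_B = 52.65°.
Since θ_B + θ_t = 90° at Brewster incidence, θ_t = 90° − 52.65° = 37.35°.

θ_t ≈ 37.35°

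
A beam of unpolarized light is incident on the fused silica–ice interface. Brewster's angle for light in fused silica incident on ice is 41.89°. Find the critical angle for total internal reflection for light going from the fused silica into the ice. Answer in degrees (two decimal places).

θ_c ≈ 63.76°

From Brewster, n₂/n₁ = tan θ_B = tan 41.89° = 0.8969.
Then sin θ_c = n₂/n₁ = 0.8969, so θ_c = arcsin 0.8969 = 63.76°.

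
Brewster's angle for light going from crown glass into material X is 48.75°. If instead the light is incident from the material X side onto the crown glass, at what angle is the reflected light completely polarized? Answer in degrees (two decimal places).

θ_B' ≈ 41.25°

tan θ_B' = n₁/n₂ = 1/tan θ_B, so θ_B' = 90° − θ_B.
θ_B' = 90° − 48.75° = 41.25°.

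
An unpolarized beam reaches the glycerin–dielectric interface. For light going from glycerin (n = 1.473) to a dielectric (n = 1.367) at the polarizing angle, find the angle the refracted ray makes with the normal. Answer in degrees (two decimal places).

tan θ_B = n₂/n₁ = 1.367/1.473 = 0.9280, so θ_B = 42.86°.
The refracted ray is perpendicular to the reflected ray, so θ_t = 90° − θ_B = 47.14°.

θ_t ≈ 47.14°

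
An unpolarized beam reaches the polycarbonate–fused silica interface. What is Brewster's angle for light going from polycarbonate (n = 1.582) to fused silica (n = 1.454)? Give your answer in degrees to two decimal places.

θ_B ≈ 42.59°

Here n₂/n₁ = 1.454/1.582 = 0.9191, and Brewster's law gives tan θ_B = n₂/n₁.
So θ_B = arctan 0.9191 = 42.59°.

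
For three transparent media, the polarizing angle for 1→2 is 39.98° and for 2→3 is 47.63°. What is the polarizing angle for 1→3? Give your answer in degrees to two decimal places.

θ_B ≈ 42.59°

Each Brewster angle gives a ratio: n₂/n₁ = tan 39.98° = 0.8385, n₃/n₂ = tan 47.63° = 1.0963.
Multiplying, n₃/n₁ = 0.8385 × 1.0963 = 0.9192, and θ_B(1→3) = arctan 0.9192 = 42.59°.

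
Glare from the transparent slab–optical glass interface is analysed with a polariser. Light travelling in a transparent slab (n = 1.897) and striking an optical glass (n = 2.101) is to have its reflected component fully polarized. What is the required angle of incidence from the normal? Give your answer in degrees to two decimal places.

θ_B ≈ 47.92°

At Brewster's angle the reflected and refracted rays are perpendicular, which with Snell's law gives tan θ_B = n₂/n₁.
tan θ_B = n₂/n₁ = 2.101/1.897 = 1.1075.
So θ_B = arctan 1.1075 = 47.92°.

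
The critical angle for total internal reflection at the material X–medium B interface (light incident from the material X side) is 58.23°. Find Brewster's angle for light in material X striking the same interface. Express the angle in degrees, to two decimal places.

At the critical angle sin θ_c = n₂/n₁, giving n₂/n₁ = sin 58.23° = 0.8502.
Then tan θ_B = n₂/n₁ = 0.8502, so θ_B = arctan 0.8502 = 40.37°.

θ_B ≈ 40.37°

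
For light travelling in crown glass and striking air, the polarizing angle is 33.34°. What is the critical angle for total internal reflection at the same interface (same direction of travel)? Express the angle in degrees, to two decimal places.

θ_c ≈ 41.14°

From Brewster, n₂/n₁ = tan θ_B = tan 33.34° = 0.6579.
Then sin θ_c = n₂/n₁ = 0.6579, so θ_c = arcsin 0.6579 = 41.14°.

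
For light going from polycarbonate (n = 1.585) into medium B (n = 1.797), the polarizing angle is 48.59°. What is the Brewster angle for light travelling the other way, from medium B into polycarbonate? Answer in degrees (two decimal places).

θ_B' ≈ 41.41°

tan θ_B' = n₁/n₂ = 1/tan θ_B, so θ_B' = 90° − θ_B.
θ_B' = 90° − 48.59° = 41.41°.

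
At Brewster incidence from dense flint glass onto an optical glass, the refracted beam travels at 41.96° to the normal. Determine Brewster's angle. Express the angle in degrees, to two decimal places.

θ_B ≈ 48.04°

Brewster's condition makes the reflected and refracted beams perpendicular: θ_B + θ_t = 90°.
So θ_B = 90° − θ_t = 90° − 41.96° = 48.04°.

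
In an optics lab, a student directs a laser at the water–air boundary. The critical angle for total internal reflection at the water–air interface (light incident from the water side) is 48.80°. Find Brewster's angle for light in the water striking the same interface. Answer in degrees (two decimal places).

At the critical angle sin θ_c = n₂/n₁, giving n₂/n₁ = sin 48.80° = 0.7524.
Then tan θ_B = n₂/n₁ = 0.7524, so θ_B = arctan 0.7524 = 36.96°.

θ_B ≈ 36.96°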